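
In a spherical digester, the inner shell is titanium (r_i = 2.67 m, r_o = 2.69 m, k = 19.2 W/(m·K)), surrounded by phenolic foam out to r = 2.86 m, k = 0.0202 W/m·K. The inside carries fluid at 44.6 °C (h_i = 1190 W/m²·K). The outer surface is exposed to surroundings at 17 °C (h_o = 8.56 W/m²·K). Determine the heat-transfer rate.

Q = 313 W

Resistance network (inner→outer):
  R_conv,in = 1/(4πr²h) = 1/(4π·2.67²·1190) = 9.380×10^-6 K/W
  R_titanium = (1/2.67 − 1/2.69)/(4πk) = 0.002785/(4π·19.2) = 1.154×10^-5 K/W
  R_phenolic foam = (1/2.69 − 1/2.86)/(4πk) = 0.02210/(4π·0.0202) = 0.08705 K/W
  R_conv,out = 1/(4πr²h) = 1/(4π·2.86²·8.56) = 0.001137 K/W
ΣR = 9.380×10^-6 + 1.154×10^-5 + 0.08705 + 0.001137 = 0.08821 K/W
Q = ΔT/ΣR = (44.6 °C − 17 °C)/0.08821 = 313 W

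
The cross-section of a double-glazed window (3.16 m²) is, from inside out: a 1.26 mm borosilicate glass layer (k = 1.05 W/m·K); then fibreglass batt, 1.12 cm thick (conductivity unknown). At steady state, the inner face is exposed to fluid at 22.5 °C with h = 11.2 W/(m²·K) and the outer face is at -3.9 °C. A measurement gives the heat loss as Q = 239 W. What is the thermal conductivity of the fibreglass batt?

ΣR = ΔT/Q = |22.5 − -3.9|/239 = 0.1105 K/W
Known resistances:
  R_conv,in = 1/(hA) = 1/(11.2·3.16) = 0.02825 K/W
  R_borosilicate glass = L/(kA) = 0.00126/(1.05·3.16) = 3.797×10^-4 K/W
R_fibreglass batt = ΣR − ΣR_known = 0.1105 − 0.02863 = 0.08187 K/W
L/(kA) = 0.08187 ⇒ k = 0.0112/(0.08187·3.16) = 0.0433 W/m·K

k = 0.0433 W/m·K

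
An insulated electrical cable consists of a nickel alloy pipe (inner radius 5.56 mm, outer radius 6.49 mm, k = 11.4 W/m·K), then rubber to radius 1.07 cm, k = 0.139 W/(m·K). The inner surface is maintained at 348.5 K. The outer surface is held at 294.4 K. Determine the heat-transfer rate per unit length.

Q' = 94.1 W/m

Series thermal resistances, inner to outer:
  R'_nickel alloy = ln(0.00649/0.00556)/(2πk) = 0.1547/(2π·11.4) = 0.002159 m·K/W
  R'_rubber = ln(0.0107/0.00649)/(2πk) = 0.5000/(2π·0.139) = 0.5725 m·K/W
ΣR = 0.002159 + 0.5725 = 0.5747 m·K/W
Q' = ΔT/ΣR = (348.5 K − 294.4 K)/0.5747 = 94.1 W/m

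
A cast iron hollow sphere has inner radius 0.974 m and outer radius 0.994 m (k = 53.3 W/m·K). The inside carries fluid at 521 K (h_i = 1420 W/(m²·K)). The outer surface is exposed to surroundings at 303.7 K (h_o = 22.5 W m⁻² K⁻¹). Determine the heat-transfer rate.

Series thermal resistances, inner to outer:
  R_conv,in = 1/(4πr²h) = 1/(4π·0.974²·1420) = 5.907×10^-5 K/W
  R_cast iron = (1/0.974 − 1/0.994)/(4πk) = 0.02066/(4π·53.3) = 3.084×10^-5 K/W
  R_conv,out = 1/(4πr²h) = 1/(4π·0.994²·22.5) = 0.003580 K/W
ΣR = 5.907×10^-5 + 3.084×10^-5 + 0.003580 = 0.003670 K/W
Q = ΔT/ΣR = (521 K − 303.7 K)/0.003670 = 59200 W

Q = 59.2 kW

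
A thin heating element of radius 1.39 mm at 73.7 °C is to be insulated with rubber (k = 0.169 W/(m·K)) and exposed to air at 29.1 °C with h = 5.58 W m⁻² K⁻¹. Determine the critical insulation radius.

r_cr = 3.03 cm

For a cylinder, r_cr = k_ins/h = 0.169/5.58 = 0.0303 m = 3.03 cm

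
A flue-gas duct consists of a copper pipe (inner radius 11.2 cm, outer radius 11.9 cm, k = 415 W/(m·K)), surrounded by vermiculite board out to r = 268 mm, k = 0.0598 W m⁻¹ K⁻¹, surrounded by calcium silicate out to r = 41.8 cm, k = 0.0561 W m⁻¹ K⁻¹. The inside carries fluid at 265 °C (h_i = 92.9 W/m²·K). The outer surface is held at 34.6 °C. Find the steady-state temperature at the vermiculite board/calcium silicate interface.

T = 119 °C

Series thermal resistances, inner to outer:
  R'_conv,in = 1/(2πr h) = 1/(2π·0.112·92.9) = 0.01530 m·K/W
  R'_copper = ln(0.119/0.112)/(2πk) = 0.06062/(2π·415) = 2.325×10^-5 m·K/W
  R'_vermiculite board = ln(0.268/0.119)/(2πk) = 0.8119/(2π·0.0598) = 2.161 m·K/W
  R'_calcium silicate = ln(0.418/0.268)/(2πk) = 0.4445/(2π·0.0561) = 1.261 m·K/W
ΣR = 0.01530 + 2.325×10^-5 + 2.161 + 1.261 = 3.437 m·K/W
Q' = ΔT/ΣR = (265 °C − 34.6 °C)/3.437 = 67.04 W/m
From the inner boundary to the vermiculite board/calcium silicate interface, ΣR_partial = 2.176 m·K/W.
T_interface = T_in − Q'·ΣR_partial = 265 °C − (67.04)(2.176) = 119 °C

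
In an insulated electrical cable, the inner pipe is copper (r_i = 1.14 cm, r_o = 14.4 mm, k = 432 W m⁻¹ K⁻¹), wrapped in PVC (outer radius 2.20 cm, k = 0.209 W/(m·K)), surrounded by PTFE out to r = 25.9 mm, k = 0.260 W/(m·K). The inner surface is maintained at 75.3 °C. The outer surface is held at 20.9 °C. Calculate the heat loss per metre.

Q' = 129 W/m

Treat each layer as a resistance in series:
  R'_copper = ln(0.0144/0.0114)/(2πk) = 0.2336/(2π·432) = 8.607×10^-5 m·K/W
  R'_PVC = ln(0.0220/0.0144)/(2πk) = 0.4238/(2π·0.209) = 0.3227 m·K/W
  R'_PTFE = ln(0.0259/0.0220)/(2πk) = 0.1632/(2π·0.260) = 0.09990 m·K/W
ΣR = 8.607×10^-5 + 0.3227 + 0.09990 = 0.4227 m·K/W
Q' = ΔT/ΣR = (75.3 °C − 20.9 °C)/0.4227 = 129 W/m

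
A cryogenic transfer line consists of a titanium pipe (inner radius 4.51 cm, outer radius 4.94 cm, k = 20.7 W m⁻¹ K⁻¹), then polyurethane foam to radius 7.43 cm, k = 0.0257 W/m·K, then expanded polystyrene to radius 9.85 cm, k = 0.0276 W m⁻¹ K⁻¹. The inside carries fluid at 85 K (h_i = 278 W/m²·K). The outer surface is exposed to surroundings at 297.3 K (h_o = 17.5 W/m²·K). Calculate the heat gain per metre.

Treat each layer as a resistance in series:
  R'_conv,in = 1/(2πr h) = 1/(2π·0.0451·278) = 0.01269 m·K/W
  R'_titanium = ln(0.0494/0.0451)/(2πk) = 0.09107/(2π·20.7) = 7.002×10^-4 m·K/W
  R'_polyurethane foam = ln(0.0743/0.0494)/(2πk) = 0.4082/(2π·0.0257) = 2.528 m·K/W
  R'_expanded polystyrene = ln(0.0985/0.0743)/(2πk) = 0.2819/(2π·0.0276) = 1.626 m·K/W
  R'_conv,out = 1/(2πr h) = 1/(2π·0.0985·17.5) = 0.09233 m·K/W
ΣR = 0.01269 + 7.002×10^-4 + 2.528 + 1.626 + 0.09233 = 4.260 m·K/W
Q' = ΔT/ΣR = (85 K − 297.3 K)/4.260 = -49.8 W/m
(Negative Q' ⇒ heat flows inward; heat gain = 49.8 W/m.)

Q' = 49.8 W/m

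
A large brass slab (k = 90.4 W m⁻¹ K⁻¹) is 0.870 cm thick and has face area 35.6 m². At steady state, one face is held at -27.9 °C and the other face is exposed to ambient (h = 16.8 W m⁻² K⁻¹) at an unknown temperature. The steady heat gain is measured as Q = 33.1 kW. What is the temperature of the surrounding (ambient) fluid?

T_out = 27.5 °C

Series resistances:
  R_brass = L/(kA) = 0.00870/(90.4·35.6) = 2.703×10^-6 K/W
  R_conv,out = 1/(hA) = 1/(16.8·35.6) = 0.001672 K/W
ΣR = 0.001675 K/W
ΔT = Q·ΣR = 33100 × 0.001675 = 55.44 K
Heat flows inward, so T_out = T_in + ΔT = -27.9 + 55.44 = 27.5 °C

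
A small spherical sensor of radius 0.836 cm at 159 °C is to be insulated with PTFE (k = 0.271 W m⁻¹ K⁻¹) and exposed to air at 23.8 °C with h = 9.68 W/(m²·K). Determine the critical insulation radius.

For a sphere, r_cr = 2k_ins/h = 2·0.271/9.68 = 0.0560 m = 5.60 cm

r_cr = 5.60 cm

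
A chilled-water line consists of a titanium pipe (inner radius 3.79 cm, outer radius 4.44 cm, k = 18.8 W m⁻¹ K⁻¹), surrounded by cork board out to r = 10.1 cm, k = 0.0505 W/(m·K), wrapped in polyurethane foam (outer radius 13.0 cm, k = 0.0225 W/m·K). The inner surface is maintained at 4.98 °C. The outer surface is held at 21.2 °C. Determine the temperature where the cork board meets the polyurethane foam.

Resistance network (inner→outer):
  R'_titanium = ln(0.0444/0.0379)/(2πk) = 0.1583/(2π·18.8) = 0.001340 m·K/W
  R'_cork board = ln(0.101/0.0444)/(2πk) = 0.8219/(2π·0.0505) = 2.590 m·K/W
  R'_polyurethane foam = ln(0.130/0.101)/(2πk) = 0.2524/(2π·0.0225) = 1.785 m·K/W
ΣR = 0.001340 + 2.590 + 1.785 = 4.376 m·K/W
Q' = ΔT/ΣR = (4.98 °C − 21.2 °C)/4.376 = -3.707 W/m
From the inner boundary to the cork board/polyurethane foam interface, ΣR_partial = 2.591 m·K/W.
T_interface = T_in − Q'·ΣR_partial = 4.98 °C − (-3.707)(2.591) = 14.6 °C

T = 14.6 °C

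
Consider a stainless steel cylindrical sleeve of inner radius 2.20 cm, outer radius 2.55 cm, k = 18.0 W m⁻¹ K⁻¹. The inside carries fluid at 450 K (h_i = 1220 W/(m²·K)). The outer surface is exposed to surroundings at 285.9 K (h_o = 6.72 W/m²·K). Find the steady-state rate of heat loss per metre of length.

Resistance network (inner→outer):
  R'_conv,in = 1/(2πr h) = 1/(2π·0.0220·1220) = 0.005930 m·K/W
  R'_stainless steel = ln(0.0255/0.0220)/(2πk) = 0.1476/(2π·18.0) = 0.001305 m·K/W
  R'_conv,out = 1/(2πr h) = 1/(2π·0.0255·6.72) = 0.9288 m·K/W
ΣR = 0.005930 + 0.001305 + 0.9288 = 0.9360 m·K/W
Q' = ΔT/ΣR = (450 K − 285.9 K)/0.9360 = 175 W/m

Q' = 175 W/m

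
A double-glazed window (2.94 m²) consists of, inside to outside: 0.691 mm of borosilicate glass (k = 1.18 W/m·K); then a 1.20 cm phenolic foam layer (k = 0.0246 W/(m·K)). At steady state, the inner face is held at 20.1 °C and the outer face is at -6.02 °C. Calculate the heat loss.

Q = 157 W

Treat each layer as a resistance in series:
  R_borosilicate glass = L/(kA) = 6.91×10^-4/(1.18·2.94) = 1.992×10^-4 K/W
  R_phenolic foam = L/(kA) = 0.0120/(0.0246·2.94) = 0.1659 K/W
ΣR = 1.992×10^-4 + 0.1659 = 0.1661 K/W
Q = ΔT/ΣR = (20.1 °C − -6.02 °C)/0.1661 = 157 W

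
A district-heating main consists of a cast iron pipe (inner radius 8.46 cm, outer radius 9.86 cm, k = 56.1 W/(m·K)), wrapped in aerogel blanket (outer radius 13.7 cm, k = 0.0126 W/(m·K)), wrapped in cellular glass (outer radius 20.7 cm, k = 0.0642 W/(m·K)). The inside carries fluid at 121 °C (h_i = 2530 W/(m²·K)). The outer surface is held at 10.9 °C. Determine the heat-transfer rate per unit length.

Q' = 21.3 W/m

Treat each layer as a resistance in series:
  R'_conv,in = 1/(2πr h) = 1/(2π·0.0846·2530) = 7.436×10^-4 m·K/W
  R'_cast iron = ln(0.0986/0.0846)/(2πk) = 0.1531/(2π·56.1) = 4.344×10^-4 m·K/W
  R'_aerogel blanket = ln(0.137/0.0986)/(2πk) = 0.3289/(2π·0.0126) = 4.155 m·K/W
  R'_cellular glass = ln(0.207/0.137)/(2πk) = 0.4127/(2π·0.0642) = 1.023 m·K/W
ΣR = 7.436×10^-4 + 4.344×10^-4 + 4.155 + 1.023 = 5.179 m·K/W
Q' = ΔT/ΣR = (121 °C − 10.9 °C)/5.179 = 21.3 W/m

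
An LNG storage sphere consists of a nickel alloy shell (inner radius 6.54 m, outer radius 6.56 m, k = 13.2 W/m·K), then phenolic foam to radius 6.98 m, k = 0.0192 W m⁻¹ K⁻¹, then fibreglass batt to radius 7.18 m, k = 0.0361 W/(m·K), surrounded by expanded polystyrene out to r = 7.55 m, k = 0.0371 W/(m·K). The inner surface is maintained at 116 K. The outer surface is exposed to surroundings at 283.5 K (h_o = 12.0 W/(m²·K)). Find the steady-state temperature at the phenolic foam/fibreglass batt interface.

T = 219.4 K

Treat each layer as a resistance in series:
  R_nickel alloy = (1/6.54 − 1/6.56)/(4πk) = 4.662×10^-4/(4π·13.2) = 2.810×10^-6 K/W
  R_phenolic foam = (1/6.56 − 1/6.98)/(4πk) = 0.009173/(4π·0.0192) = 0.03802 K/W
  R_fibreglass batt = (1/6.98 − 1/7.18)/(4πk) = 0.003991/(4π·0.0361) = 0.008797 K/W
  R_expanded polystyrene = (1/7.18 − 1/7.55)/(4πk) = 0.006825/(4π·0.0371) = 0.01464 K/W
  R_conv,out = 1/(4πr²h) = 1/(4π·7.55²·12.0) = 1.163×10^-4 K/W
ΣR = 2.810×10^-6 + 0.03802 + 0.008797 + 0.01464 + 1.163×10^-4 = 0.06158 K/W
Q = ΔT/ΣR = (116 K − 283.5 K)/0.06158 = -2720 W
From the inner boundary to the phenolic foam/fibreglass batt interface, ΣR_partial = 0.03802 K/W.
T_interface = T_in − Q·ΣR_partial = 116 K − (-2720)(0.03802) = 219.4 K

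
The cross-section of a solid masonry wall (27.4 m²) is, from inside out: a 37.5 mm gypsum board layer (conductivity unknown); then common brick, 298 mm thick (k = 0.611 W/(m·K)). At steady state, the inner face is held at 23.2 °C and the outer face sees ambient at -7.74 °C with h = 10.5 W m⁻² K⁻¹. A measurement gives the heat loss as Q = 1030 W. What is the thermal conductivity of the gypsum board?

k = 0.156 W/m·K

ΣR = ΔT/Q = |23.2 − -7.74|/1030 = 0.03004 K/W
Known resistances:
  R_common brick = L/(kA) = 0.298/(0.611·27.4) = 0.01780 K/W
  R_conv,out = 1/(hA) = 1/(10.5·27.4) = 0.003476 K/W
R_gypsum board = ΣR − ΣR_known = 0.03004 − 0.02128 = 0.008760 K/W
L/(kA) = 0.008760 ⇒ k = 0.0375/(0.008760·27.4) = 0.156 W/m·K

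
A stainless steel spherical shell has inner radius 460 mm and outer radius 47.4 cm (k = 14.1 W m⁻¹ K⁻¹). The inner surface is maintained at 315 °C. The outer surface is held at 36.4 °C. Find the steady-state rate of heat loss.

Q = 4πk·ΔT/(1/r₁ − 1/r₂) = 4π × 14.1 × 278.6 / (1/0.460 − 1/0.474) = 7.69×10^5 W

Q = 7.69×10^5 W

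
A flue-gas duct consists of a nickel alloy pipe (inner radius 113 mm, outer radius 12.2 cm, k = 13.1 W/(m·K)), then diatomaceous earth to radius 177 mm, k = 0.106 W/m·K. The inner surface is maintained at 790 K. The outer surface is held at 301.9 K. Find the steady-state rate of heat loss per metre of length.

Resistance network (inner→outer):
  R'_nickel alloy = ln(0.122/0.113)/(2πk) = 0.07663/(2π·13.1) = 9.310×10^-4 m·K/W
  R'_diatomaceous earth = ln(0.177/0.122)/(2πk) = 0.3721/(2π·0.106) = 0.5587 m·K/W
ΣR = 9.310×10^-4 + 0.5587 = 0.5596 m·K/W
Q' = ΔT/ΣR = (790 K − 301.9 K)/0.5596 = 872 W/m

Q' = 872 W/m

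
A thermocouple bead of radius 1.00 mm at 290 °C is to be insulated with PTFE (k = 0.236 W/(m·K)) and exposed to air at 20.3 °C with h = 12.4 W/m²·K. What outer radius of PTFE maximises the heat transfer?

For a sphere, r_cr = 2k_ins/h = 2·0.236/12.4 = 0.0381 m = 3.81 cm

r_cr = 3.81 cm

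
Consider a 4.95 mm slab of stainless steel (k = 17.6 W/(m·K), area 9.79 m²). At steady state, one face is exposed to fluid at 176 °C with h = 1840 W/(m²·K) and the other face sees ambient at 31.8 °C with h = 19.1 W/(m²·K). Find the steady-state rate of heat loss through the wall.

Resistance network (inner→outer):
  R_conv,in = 1/(hA) = 1/(1840·9.79) = 5.551×10^-5 K/W
  R_stainless steel = L/(kA) = 0.00495/(17.6·9.79) = 2.873×10^-5 K/W
  R_conv,out = 1/(hA) = 1/(19.1·9.79) = 0.005348 K/W
ΣR = 5.551×10^-5 + 2.873×10^-5 + 0.005348 = 0.005432 K/W
Q = ΔT/ΣR = (176 °C − 31.8 °C)/0.005432 = 26500 W

Q = 26.5 kW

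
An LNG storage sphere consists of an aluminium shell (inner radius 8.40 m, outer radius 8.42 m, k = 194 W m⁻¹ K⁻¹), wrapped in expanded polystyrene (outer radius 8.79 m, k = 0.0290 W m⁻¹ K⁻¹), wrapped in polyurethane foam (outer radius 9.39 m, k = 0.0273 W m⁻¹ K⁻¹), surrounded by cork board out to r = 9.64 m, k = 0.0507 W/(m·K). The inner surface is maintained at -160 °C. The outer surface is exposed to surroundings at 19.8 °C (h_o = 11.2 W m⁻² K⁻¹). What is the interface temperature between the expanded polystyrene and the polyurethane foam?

Treat each layer as a resistance in series:
  R_aluminium = (1/8.40 − 1/8.42)/(4πk) = 2.828×10^-4/(4π·194) = 1.160×10^-7 K/W
  R_expanded polystyrene = (1/8.42 − 1/8.79)/(4πk) = 0.004999/(4π·0.0290) = 0.01372 K/W
  R_polyurethane foam = (1/8.79 − 1/9.39)/(4πk) = 0.007269/(4π·0.0273) = 0.02119 K/W
  R_cork board = (1/9.39 − 1/9.64)/(4πk) = 0.002762/(4π·0.0507) = 0.004335 K/W
  R_conv,out = 1/(4πr²h) = 1/(4π·9.64²·11.2) = 7.646×10^-5 K/W
ΣR = 1.160×10^-7 + 0.01372 + 0.02119 + 0.004335 + 7.646×10^-5 = 0.03932 K/W
Q = ΔT/ΣR = (-160 °C − 19.8 °C)/0.03932 = -4573 W
From the inner boundary to the expanded polystyrene/polyurethane foam interface, ΣR_partial = 0.01372 K/W.
T_interface = T_in − Q·ΣR_partial = -160 °C − (-4573)(0.01372) = -97.3 °C

T = -97.3 °C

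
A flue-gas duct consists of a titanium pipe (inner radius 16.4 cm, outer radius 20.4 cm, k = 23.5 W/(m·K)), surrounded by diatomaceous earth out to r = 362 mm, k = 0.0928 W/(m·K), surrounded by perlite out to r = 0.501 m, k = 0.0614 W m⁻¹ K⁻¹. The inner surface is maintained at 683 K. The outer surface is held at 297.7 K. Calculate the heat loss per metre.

Q' = 211 W/m

Treat each layer as a resistance in series:
  R'_titanium = ln(0.204/0.164)/(2πk) = 0.2183/(2π·23.5) = 0.001478 m·K/W
  R'_diatomaceous earth = ln(0.362/0.204)/(2πk) = 0.5735/(2π·0.0928) = 0.9836 m·K/W
  R'_perlite = ln(0.501/0.362)/(2πk) = 0.3250/(2π·0.0614) = 0.8423 m·K/W
ΣR = 0.001478 + 0.9836 + 0.8423 = 1.827 m·K/W
Q' = ΔT/ΣR = (683 K − 297.7 K)/1.827 = 211 W/m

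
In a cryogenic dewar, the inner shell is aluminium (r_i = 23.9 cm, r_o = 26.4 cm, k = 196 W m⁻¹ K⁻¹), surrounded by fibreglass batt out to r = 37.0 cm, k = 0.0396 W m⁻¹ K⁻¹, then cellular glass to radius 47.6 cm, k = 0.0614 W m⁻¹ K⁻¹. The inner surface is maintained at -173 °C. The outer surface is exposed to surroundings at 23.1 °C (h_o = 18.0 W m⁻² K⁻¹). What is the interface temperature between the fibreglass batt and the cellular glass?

Resistance network (inner→outer):
  R_aluminium = (1/0.239 − 1/0.264)/(4πk) = 0.3962/(4π·196) = 1.609×10^-4 K/W
  R_fibreglass batt = (1/0.264 − 1/0.370)/(4πk) = 1.085/(4π·0.0396) = 2.181 K/W
  R_cellular glass = (1/0.370 − 1/0.476)/(4πk) = 0.6019/(4π·0.0614) = 0.7800 K/W
  R_conv,out = 1/(4πr²h) = 1/(4π·0.476²·18.0) = 0.01951 K/W
ΣR = 1.609×10^-4 + 2.181 + 0.7800 + 0.01951 = 2.981 K/W
Q = ΔT/ΣR = (-173 °C − 23.1 °C)/2.981 = -65.78 W
From the inner boundary to the fibreglass batt/cellular glass interface, ΣR_partial = 2.181 K/W.
T_interface = T_in − Q·ΣR_partial = -173 °C − (-65.78)(2.181) = -29.5 °C

T = -29.5 °C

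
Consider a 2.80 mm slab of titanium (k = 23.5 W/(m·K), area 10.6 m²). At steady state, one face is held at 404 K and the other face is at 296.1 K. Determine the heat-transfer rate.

Q = 9600 kW

Q = kA·ΔT/L = 23.5 × 10.6 × |404 K − 296.1 K| / 0.00280 = 9.60×10^6 W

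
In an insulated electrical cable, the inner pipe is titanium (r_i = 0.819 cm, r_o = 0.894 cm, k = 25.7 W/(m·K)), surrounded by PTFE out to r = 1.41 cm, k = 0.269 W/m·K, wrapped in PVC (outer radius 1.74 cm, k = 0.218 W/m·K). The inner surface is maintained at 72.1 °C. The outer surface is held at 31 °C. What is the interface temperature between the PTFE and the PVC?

T = 45.9 °C

Treat each layer as a resistance in series:
  R'_titanium = ln(0.00894/0.00819)/(2πk) = 0.08762/(2π·25.7) = 5.426×10^-4 m·K/W
  R'_PTFE = ln(0.0141/0.00894)/(2πk) = 0.4556/(2π·0.269) = 0.2696 m·K/W
  R'_PVC = ln(0.0174/0.0141)/(2πk) = 0.2103/(2π·0.218) = 0.1535 m·K/W
ΣR = 5.426×10^-4 + 0.2696 + 0.1535 = 0.4236 m·K/W
Q' = ΔT/ΣR = (72.1 °C − 31 °C)/0.4236 = 97.03 W/m
From the inner boundary to the PTFE/PVC interface, ΣR_partial = 0.2701 m·K/W.
T_interface = T_in − Q'·ΣR_partial = 72.1 °C − (97.03)(0.2701) = 45.9 °C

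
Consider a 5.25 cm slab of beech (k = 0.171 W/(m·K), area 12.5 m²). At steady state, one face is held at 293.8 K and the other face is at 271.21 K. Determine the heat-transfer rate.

Q = kA·ΔT/L = 0.171 × 12.5 × |293.8 K − 271.21 K| / 0.0525 = 920 W

Q = 920 W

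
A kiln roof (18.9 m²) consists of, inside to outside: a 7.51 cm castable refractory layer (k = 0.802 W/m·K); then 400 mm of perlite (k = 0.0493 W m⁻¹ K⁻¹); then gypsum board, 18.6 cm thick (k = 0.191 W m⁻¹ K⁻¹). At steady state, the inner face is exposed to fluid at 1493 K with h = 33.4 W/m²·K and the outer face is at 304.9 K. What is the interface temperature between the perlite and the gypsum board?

T = 431 K

Treat each layer as a resistance in series:
  R_conv,in = 1/(hA) = 1/(33.4·18.9) = 0.001584 K/W
  R_castable refractory = L/(kA) = 0.0751/(0.802·18.9) = 0.004955 K/W
  R_perlite = L/(kA) = 0.400/(0.0493·18.9) = 0.4293 K/W
  R_gypsum board = L/(kA) = 0.186/(0.191·18.9) = 0.05152 K/W
ΣR = 0.001584 + 0.004955 + 0.4293 + 0.05152 = 0.4874 K/W
Q = ΔT/ΣR = (1493 K − 304.9 K)/0.4874 = 2438 W
From the inner boundary to the perlite/gypsum board interface, ΣR_partial = 0.4358 K/W.
T_interface = T_in − Q·ΣR_partial = 1493 K − (2438)(0.4358) = 431 K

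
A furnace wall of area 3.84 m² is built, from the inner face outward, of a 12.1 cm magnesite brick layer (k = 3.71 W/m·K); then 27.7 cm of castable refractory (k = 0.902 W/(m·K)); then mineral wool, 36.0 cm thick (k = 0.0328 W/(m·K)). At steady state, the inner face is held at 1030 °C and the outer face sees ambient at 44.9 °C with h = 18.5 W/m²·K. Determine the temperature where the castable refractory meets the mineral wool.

Series thermal resistances, inner to outer:
  R_magnesite brick = L/(kA) = 0.121/(3.71·3.84) = 0.008493 K/W
  R_castable refractory = L/(kA) = 0.277/(0.902·3.84) = 0.07997 K/W
  R_mineral wool = L/(kA) = 0.360/(0.0328·3.84) = 2.858 K/W
  R_conv,out = 1/(hA) = 1/(18.5·3.84) = 0.01408 K/W
ΣR = 0.008493 + 0.07997 + 2.858 + 0.01408 = 2.961 K/W
Q = ΔT/ΣR = (1030 °C − 44.9 °C)/2.961 = 332.7 W
From the inner boundary to the castable refractory/mineral wool interface, ΣR_partial = 0.08846 K/W.
T_interface = T_in − Q·ΣR_partial = 1030 °C − (332.7)(0.08846) = 1001 °C

T = 1001 °C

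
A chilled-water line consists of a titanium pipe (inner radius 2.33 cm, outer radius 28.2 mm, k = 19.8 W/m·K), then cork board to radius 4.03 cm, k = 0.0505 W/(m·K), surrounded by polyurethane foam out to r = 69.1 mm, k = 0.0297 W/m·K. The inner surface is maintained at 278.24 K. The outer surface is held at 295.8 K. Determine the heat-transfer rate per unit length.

Q' = 4.37 W/m

Treat each layer as a resistance in series:
  R'_titanium = ln(0.0282/0.0233)/(2πk) = 0.1909/(2π·19.8) = 0.001534 m·K/W
  R'_cork board = ln(0.0403/0.0282)/(2πk) = 0.3570/(2π·0.0505) = 1.125 m·K/W
  R'_polyurethane foam = ln(0.0691/0.0403)/(2πk) = 0.5392/(2π·0.0297) = 2.889 m·K/W
ΣR = 0.001534 + 1.125 + 2.889 = 4.016 m·K/W
Q' = ΔT/ΣR = (278.24 K − 295.8 K)/4.016 = -4.37 W/m
(Negative Q' ⇒ heat flows inward; heat gain = 4.37 W/m.)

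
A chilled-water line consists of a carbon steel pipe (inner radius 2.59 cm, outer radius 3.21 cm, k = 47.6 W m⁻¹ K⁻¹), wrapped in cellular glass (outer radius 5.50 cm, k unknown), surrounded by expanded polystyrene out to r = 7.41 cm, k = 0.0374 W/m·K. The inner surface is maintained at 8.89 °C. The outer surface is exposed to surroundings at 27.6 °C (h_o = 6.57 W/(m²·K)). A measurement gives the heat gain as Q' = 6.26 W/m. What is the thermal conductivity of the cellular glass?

ΣR = ΔT/Q' = |8.89 − 27.6|/6.26 = 2.989 m·K/W
Known resistances:
  R'_carbon steel = ln(0.0321/0.0259)/(2πk) = 0.2146/(2π·47.6) = 7.176×10^-4 m·K/W
  R'_expanded polystyrene = ln(0.0741/0.0550)/(2πk) = 0.2981/(2π·0.0374) = 1.268 m·K/W
  R'_conv,out = 1/(2πr h) = 1/(2π·0.0741·6.57) = 0.3269 m·K/W
R_cellular glass = ΣR − ΣR_known = 2.989 − 1.596 = 1.393 m·K/W
ln(r₂/r₁)/(2πk) = 1.393 ⇒ k = 0.5385/(2π·1.393) = 0.0615 W/m·K

k = 0.0615 W/m·K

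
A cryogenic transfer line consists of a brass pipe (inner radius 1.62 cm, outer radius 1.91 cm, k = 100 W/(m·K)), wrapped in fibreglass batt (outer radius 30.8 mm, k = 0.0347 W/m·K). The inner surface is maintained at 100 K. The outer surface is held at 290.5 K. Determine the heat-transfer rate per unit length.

Q' = 86.9 W/m

Resistance network (inner→outer):
  R'_brass = ln(0.0191/0.0162)/(2πk) = 0.1647/(2π·100) = 2.621×10^-4 m·K/W
  R'_fibreglass batt = ln(0.0308/0.0191)/(2πk) = 0.4778/(2π·0.0347) = 2.192 m·K/W
ΣR = 2.621×10^-4 + 2.192 = 2.192 m·K/W
Q' = ΔT/ΣR = (100 K − 290.5 K)/2.192 = -86.9 W/m
(Negative Q' ⇒ heat flows inward; heat gain = 86.9 W/m.)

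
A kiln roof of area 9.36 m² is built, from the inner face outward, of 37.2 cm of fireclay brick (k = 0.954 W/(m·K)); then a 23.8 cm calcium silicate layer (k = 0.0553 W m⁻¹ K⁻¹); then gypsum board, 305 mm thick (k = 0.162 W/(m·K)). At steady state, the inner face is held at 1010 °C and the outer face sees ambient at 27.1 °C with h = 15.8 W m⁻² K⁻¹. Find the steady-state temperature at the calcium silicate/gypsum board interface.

Resistance network (inner→outer):
  R_fireclay brick = L/(kA) = 0.372/(0.954·9.36) = 0.04166 K/W
  R_calcium silicate = L/(kA) = 0.238/(0.0553·9.36) = 0.4598 K/W
  R_gypsum board = L/(kA) = 0.305/(0.162·9.36) = 0.2011 K/W
  R_conv,out = 1/(hA) = 1/(15.8·9.36) = 0.006762 K/W
ΣR = 0.04166 + 0.4598 + 0.2011 + 0.006762 = 0.7093 K/W
Q = ΔT/ΣR = (1010 °C − 27.1 °C)/0.7093 = 1386 W
From the inner boundary to the calcium silicate/gypsum board interface, ΣR_partial = 0.5015 K/W.
T_interface = T_in − Q·ΣR_partial = 1010 °C − (1386)(0.5015) = 315 °C

T = 315 °C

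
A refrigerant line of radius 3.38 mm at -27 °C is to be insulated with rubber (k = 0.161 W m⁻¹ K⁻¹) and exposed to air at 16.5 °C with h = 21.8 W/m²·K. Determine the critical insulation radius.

For a cylinder, r_cr = k_ins/h = 0.161/21.8 = 0.00739 m = 0.739 cm

r_cr = 0.739 cm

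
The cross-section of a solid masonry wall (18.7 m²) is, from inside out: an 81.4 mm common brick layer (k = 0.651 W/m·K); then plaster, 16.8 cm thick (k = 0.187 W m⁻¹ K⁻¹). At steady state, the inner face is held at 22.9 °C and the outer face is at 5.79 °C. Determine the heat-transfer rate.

Series thermal resistances, inner to outer:
  R_common brick = L/(kA) = 0.0814/(0.651·18.7) = 0.006687 K/W
  R_plaster = L/(kA) = 0.168/(0.187·18.7) = 0.04804 K/W
ΣR = 0.006687 + 0.04804 = 0.05473 K/W
Q = ΔT/ΣR = (22.9 °C − 5.79 °C)/0.05473 = 313 W

Q = 313 W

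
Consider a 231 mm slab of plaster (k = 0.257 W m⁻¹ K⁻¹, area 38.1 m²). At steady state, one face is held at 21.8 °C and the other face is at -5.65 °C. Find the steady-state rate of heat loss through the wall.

Q = 1160 W

Q = kA·ΔT/L = 0.257 × 38.1 × |21.8 °C − -5.65 °C| / 0.231 = 1160 W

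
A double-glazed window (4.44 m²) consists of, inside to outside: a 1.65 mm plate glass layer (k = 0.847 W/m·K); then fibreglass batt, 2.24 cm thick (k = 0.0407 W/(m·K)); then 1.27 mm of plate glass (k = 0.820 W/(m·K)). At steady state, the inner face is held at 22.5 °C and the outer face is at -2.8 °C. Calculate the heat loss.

Series thermal resistances, inner to outer:
  R_plate glass = L/(kA) = 0.00165/(0.847·4.44) = 4.388×10^-4 K/W
  R_fibreglass batt = L/(kA) = 0.0224/(0.0407·4.44) = 0.1240 K/W
  R_plate glass = L/(kA) = 0.00127/(0.820·4.44) = 3.488×10^-4 K/W
ΣR = 4.388×10^-4 + 0.1240 + 3.488×10^-4 = 0.1248 K/W
Q = ΔT/ΣR = (22.5 °C − -2.8 °C)/0.1248 = 203 W

Q = 203 W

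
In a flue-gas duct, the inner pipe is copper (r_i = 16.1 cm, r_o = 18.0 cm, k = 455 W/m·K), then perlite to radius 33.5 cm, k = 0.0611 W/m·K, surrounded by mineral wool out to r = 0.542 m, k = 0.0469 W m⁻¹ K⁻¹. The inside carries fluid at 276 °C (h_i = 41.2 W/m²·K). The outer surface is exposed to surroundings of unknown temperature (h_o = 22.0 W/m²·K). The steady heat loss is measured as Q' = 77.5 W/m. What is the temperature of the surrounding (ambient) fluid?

T_out = 21.2 °C

Series resistances:
  R'_conv,in = 1/(2πr h) = 1/(2π·0.161·41.2) = 0.02399 m·K/W
  R'_copper = ln(0.180/0.161)/(2πk) = 0.1116/(2π·455) = 3.902×10^-5 m·K/W
  R'_perlite = ln(0.335/0.180)/(2πk) = 0.6212/(2π·0.0611) = 1.618 m·K/W
  R'_mineral wool = ln(0.542/0.335)/(2πk) = 0.4811/(2π·0.0469) = 1.633 m·K/W
  R'_conv,out = 1/(2πr h) = 1/(2π·0.542·22.0) = 0.01335 m·K/W
ΣR = 3.288 m·K/W
ΔT = Q'·ΣR = 77.5 × 3.288 = 254.8 K
Heat flows outward, so T_out = T_in − ΔT = 276 − 254.8 = 21.2 °C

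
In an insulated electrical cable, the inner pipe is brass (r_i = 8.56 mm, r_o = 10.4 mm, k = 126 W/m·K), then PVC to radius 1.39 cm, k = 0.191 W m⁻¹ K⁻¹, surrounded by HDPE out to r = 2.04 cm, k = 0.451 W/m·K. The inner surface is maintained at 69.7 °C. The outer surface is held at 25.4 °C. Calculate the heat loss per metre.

Q' = 117 W/m

Treat each layer as a resistance in series:
  R'_brass = ln(0.0104/0.00856)/(2πk) = 0.1947/(2π·126) = 2.459×10^-4 m·K/W
  R'_PVC = ln(0.0139/0.0104)/(2πk) = 0.2901/(2π·0.191) = 0.2417 m·K/W
  R'_HDPE = ln(0.0204/0.0139)/(2πk) = 0.3836/(2π·0.451) = 0.1354 m·K/W
ΣR = 2.459×10^-4 + 0.2417 + 0.1354 = 0.3773 m·K/W
Q' = ΔT/ΣR = (69.7 °C − 25.4 °C)/0.3773 = 117 W/m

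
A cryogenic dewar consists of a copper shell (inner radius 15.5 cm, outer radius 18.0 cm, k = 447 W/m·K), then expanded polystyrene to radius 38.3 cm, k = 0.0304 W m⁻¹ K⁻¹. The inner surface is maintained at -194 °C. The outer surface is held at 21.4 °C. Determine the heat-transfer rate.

Series thermal resistances, inner to outer:
  R_copper = (1/0.155 − 1/0.180)/(4πk) = 0.8961/(4π·447) = 1.595×10^-4 K/W
  R_expanded polystyrene = (1/0.180 − 1/0.383)/(4πk) = 2.945/(4π·0.0304) = 7.708 K/W
ΣR = 1.595×10^-4 + 7.708 = 7.708 K/W
Q = ΔT/ΣR = (-194 °C − 21.4 °C)/7.708 = -27.9 W
(Negative Q ⇒ heat flows inward; heat gain = 27.9 W.)

Q = 27.9 W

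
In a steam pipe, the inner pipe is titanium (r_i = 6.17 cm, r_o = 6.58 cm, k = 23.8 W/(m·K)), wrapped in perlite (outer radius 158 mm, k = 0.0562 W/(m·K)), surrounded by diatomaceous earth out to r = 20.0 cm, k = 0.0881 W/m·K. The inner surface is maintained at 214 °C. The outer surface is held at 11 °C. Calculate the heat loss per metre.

Treat each layer as a resistance in series:
  R'_titanium = ln(0.0658/0.0617)/(2πk) = 0.06434/(2π·23.8) = 4.302×10^-4 m·K/W
  R'_perlite = ln(0.158/0.0658)/(2πk) = 0.8760/(2π·0.0562) = 2.481 m·K/W
  R'_diatomaceous earth = ln(0.200/0.158)/(2πk) = 0.2357/(2π·0.0881) = 0.4258 m·K/W
ΣR = 4.302×10^-4 + 2.481 + 0.4258 = 2.907 m·K/W
Q' = ΔT/ΣR = (214 °C − 11 °C)/2.907 = 69.8 W/m

Q' = 69.8 W/m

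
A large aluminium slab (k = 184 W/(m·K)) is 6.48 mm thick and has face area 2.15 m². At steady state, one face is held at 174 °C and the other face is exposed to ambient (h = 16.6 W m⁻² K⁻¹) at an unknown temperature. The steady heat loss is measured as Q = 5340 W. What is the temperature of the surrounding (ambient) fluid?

Series resistances:
  R_aluminium = L/(kA) = 0.00648/(184·2.15) = 1.638×10^-5 K/W
  R_conv,out = 1/(hA) = 1/(16.6·2.15) = 0.02802 K/W
ΣR = 0.02804 K/W
ΔT = Q·ΣR = 5340 × 0.02804 = 149.7 K
Heat flows outward, so T_out = T_in − ΔT = 174 − 149.7 = 24.3 °C

T_out = 24.3 °C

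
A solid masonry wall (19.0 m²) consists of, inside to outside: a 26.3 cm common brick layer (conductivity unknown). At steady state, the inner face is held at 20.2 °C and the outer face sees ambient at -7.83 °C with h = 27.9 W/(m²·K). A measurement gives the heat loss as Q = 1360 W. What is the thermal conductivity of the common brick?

k = 0.739 W/m·K

ΣR = ΔT/Q = |20.2 − -7.83|/1360 = 0.02061 K/W
Known resistances:
  R_conv,out = 1/(hA) = 1/(27.9·19.0) = 0.001886 K/W
R_common brick = ΣR − ΣR_known = 0.02061 − 0.001886 = 0.01872 K/W
L/(kA) = 0.01872 ⇒ k = 0.263/(0.01872·19.0) = 0.739 W/m·K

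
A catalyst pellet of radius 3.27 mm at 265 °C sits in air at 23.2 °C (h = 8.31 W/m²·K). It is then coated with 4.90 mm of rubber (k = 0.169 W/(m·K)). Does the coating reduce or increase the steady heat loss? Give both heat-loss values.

Critical radius for a sphere: r_cr = 2k/h = 0.0407 m = 4.07 cm.
Outer radius after coating: r₂ = 0.00327 + 0.00490 = 0.00817 m.
Since r₁ < r_cr and r₂ ≤ r_cr, the coating moves toward the maximum at r_cr — heat loss rises.
Bare: R = 1/(4πr₁²h) = 895.6 K/W; Q = 241.8/895.6 = 0.270 W.
Coated: R = R_cond + R_conv = 229.8 K/W; Q = 241.8/229.8 = 1.05 W.

increases: 0.270 → 1.05 W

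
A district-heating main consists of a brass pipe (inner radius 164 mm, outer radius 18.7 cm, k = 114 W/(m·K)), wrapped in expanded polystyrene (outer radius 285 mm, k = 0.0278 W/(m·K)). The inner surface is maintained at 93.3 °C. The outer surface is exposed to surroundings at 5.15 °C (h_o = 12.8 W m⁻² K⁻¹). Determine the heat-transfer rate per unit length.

Q' = 35.9 W/m

Treat each layer as a resistance in series:
  R'_brass = ln(0.187/0.164)/(2πk) = 0.1312/(2π·114) = 1.832×10^-4 m·K/W
  R'_expanded polystyrene = ln(0.285/0.187)/(2πk) = 0.4214/(2π·0.0278) = 2.412 m·K/W
  R'_conv,out = 1/(2πr h) = 1/(2π·0.285·12.8) = 0.04363 m·K/W
ΣR = 1.832×10^-4 + 2.412 + 0.04363 = 2.456 m·K/W
Q' = ΔT/ΣR = (93.3 °C − 5.15 °C)/2.456 = 35.9 W/m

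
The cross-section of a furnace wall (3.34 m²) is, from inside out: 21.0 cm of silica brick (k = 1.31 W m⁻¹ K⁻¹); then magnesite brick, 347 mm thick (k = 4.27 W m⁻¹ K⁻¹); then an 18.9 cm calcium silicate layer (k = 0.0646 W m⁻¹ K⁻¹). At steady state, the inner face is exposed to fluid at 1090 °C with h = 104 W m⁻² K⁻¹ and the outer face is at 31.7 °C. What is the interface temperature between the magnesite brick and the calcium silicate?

Series thermal resistances, inner to outer:
  R_conv,in = 1/(hA) = 1/(104·3.34) = 0.002879 K/W
  R_silica brick = L/(kA) = 0.210/(1.31·3.34) = 0.04800 K/W
  R_magnesite brick = L/(kA) = 0.347/(4.27·3.34) = 0.02433 K/W
  R_calcium silicate = L/(kA) = 0.189/(0.0646·3.34) = 0.8760 K/W
ΣR = 0.002879 + 0.04800 + 0.02433 + 0.8760 = 0.9512 K/W
Q = ΔT/ΣR = (1090 °C − 31.7 °C)/0.9512 = 1113 W
From the inner boundary to the magnesite brick/calcium silicate interface, ΣR_partial = 0.07521 K/W.
T_interface = T_in − Q·ΣR_partial = 1090 °C − (1113)(0.07521) = 1006 °C

T = 1006 °C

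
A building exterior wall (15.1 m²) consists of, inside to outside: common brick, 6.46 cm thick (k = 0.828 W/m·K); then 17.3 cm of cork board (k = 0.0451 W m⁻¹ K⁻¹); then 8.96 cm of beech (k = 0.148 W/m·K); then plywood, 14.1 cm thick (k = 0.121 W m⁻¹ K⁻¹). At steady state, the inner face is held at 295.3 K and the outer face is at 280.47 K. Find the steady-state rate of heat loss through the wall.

Resistance network (inner→outer):
  R_common brick = L/(kA) = 0.0646/(0.828·15.1) = 0.005167 K/W
  R_cork board = L/(kA) = 0.173/(0.0451·15.1) = 0.2540 K/W
  R_beech = L/(kA) = 0.0896/(0.148·15.1) = 0.04009 K/W
  R_plywood = L/(kA) = 0.141/(0.121·15.1) = 0.07717 K/W
ΣR = 0.005167 + 0.2540 + 0.04009 + 0.07717 = 0.3764 K/W
Q = ΔT/ΣR = (295.3 K − 280.47 K)/0.3764 = 39.4 W

Q = 39.4 W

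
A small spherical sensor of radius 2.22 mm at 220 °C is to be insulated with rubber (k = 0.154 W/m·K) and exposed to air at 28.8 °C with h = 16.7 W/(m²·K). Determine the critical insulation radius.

r_cr = 1.84 cm

For a sphere, r_cr = 2k_ins/h = 2·0.154/16.7 = 0.0184 m = 1.84 cm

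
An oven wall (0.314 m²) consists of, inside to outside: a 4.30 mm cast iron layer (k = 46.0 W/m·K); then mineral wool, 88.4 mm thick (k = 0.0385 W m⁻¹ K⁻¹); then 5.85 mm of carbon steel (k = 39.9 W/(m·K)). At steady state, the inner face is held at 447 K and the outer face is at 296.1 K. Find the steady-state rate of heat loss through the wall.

Treat each layer as a resistance in series:
  R_cast iron = L/(kA) = 0.00430/(46.0·0.314) = 2.977×10^-4 K/W
  R_mineral wool = L/(kA) = 0.0884/(0.0385·0.314) = 7.312 K/W
  R_carbon steel = L/(kA) = 0.00585/(39.9·0.314) = 4.669×10^-4 K/W
ΣR = 2.977×10^-4 + 7.312 + 4.669×10^-4 = 7.313 K/W
Q = ΔT/ΣR = (447 K − 296.1 K)/7.313 = 20.6 W

Q = 20.6 W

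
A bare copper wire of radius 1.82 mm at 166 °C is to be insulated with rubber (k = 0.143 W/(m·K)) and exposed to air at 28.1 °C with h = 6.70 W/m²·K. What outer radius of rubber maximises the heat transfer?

For a cylinder, r_cr = k_ins/h = 0.143/6.70 = 0.0213 m = 2.13 cm

r_cr = 2.13 cm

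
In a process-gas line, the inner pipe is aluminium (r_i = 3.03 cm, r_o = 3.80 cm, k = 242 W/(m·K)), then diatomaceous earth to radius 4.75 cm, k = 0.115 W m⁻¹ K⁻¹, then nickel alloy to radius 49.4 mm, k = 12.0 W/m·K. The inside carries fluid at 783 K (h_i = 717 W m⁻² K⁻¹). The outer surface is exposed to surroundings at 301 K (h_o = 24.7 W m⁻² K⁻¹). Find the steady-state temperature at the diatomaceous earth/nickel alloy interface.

T = 442 K

Resistance network (inner→outer):
  R'_conv,in = 1/(2πr h) = 1/(2π·0.0303·717) = 0.007326 m·K/W
  R'_aluminium = ln(0.0380/0.0303)/(2πk) = 0.2264/(2π·242) = 1.489×10^-4 m·K/W
  R'_diatomaceous earth = ln(0.0475/0.0380)/(2πk) = 0.2231/(2π·0.115) = 0.3088 m·K/W
  R'_nickel alloy = ln(0.0494/0.0475)/(2πk) = 0.03922/(2π·12.0) = 5.202×10^-4 m·K/W
  R'_conv,out = 1/(2πr h) = 1/(2π·0.0494·24.7) = 0.1304 m·K/W
ΣR = 0.007326 + 1.489×10^-4 + 0.3088 + 5.202×10^-4 + 0.1304 = 0.4472 m·K/W
Q' = ΔT/ΣR = (783 K − 301 K)/0.4472 = 1078 W/m
From the inner boundary to the diatomaceous earth/nickel alloy interface, ΣR_partial = 0.3163 m·K/W.
T_interface = T_in − Q'·ΣR_partial = 783 K − (1078)(0.3163) = 442 K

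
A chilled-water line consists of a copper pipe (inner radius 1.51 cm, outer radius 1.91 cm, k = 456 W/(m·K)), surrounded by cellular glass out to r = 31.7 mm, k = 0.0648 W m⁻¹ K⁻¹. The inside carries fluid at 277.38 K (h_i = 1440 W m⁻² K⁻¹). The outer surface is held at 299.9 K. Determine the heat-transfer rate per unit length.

Q' = 18.0 W/m

Resistance network (inner→outer):
  R'_conv,in = 1/(2πr h) = 1/(2π·0.0151·1440) = 0.007319 m·K/W
  R'_copper = ln(0.0191/0.0151)/(2πk) = 0.2350/(2π·456) = 8.202×10^-5 m·K/W
  R'_cellular glass = ln(0.0317/0.0191)/(2πk) = 0.5066/(2π·0.0648) = 1.244 m·K/W
ΣR = 0.007319 + 8.202×10^-5 + 1.244 = 1.251 m·K/W
Q' = ΔT/ΣR = (277.38 K − 299.9 K)/1.251 = -18.0 W/m
(Negative Q' ⇒ heat flows inward; heat gain = 18.0 W/m.)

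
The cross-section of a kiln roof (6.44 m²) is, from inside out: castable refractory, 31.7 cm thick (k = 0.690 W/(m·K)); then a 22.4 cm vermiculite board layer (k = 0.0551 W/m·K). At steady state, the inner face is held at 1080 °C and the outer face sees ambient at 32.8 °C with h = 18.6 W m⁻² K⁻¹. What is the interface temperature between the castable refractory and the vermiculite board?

T = 975 °C

Series thermal resistances, inner to outer:
  R_castable refractory = L/(kA) = 0.317/(0.690·6.44) = 0.07134 K/W
  R_vermiculite board = L/(kA) = 0.224/(0.0551·6.44) = 0.6313 K/W
  R_conv,out = 1/(hA) = 1/(18.6·6.44) = 0.008348 K/W
ΣR = 0.07134 + 0.6313 + 0.008348 = 0.7110 K/W
Q = ΔT/ΣR = (1080 °C − 32.8 °C)/0.7110 = 1473 W
From the inner boundary to the castable refractory/vermiculite board interface, ΣR_partial = 0.07134 K/W.
T_interface = T_in − Q·ΣR_partial = 1080 °C − (1473)(0.07134) = 975 °C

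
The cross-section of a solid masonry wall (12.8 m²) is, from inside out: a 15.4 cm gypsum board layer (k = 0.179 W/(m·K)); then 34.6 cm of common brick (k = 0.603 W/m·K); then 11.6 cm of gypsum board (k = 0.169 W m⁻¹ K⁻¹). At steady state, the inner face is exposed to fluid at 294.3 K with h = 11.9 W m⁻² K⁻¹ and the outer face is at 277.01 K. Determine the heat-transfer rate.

Q = 100 W

Treat each layer as a resistance in series:
  R_conv,in = 1/(hA) = 1/(11.9·12.8) = 0.006565 K/W
  R_gypsum board = L/(kA) = 0.154/(0.179·12.8) = 0.06721 K/W
  R_common brick = L/(kA) = 0.346/(0.603·12.8) = 0.04483 K/W
  R_gypsum board = L/(kA) = 0.116/(0.169·12.8) = 0.05362 K/W
ΣR = 0.006565 + 0.06721 + 0.04483 + 0.05362 = 0.1722 K/W
Q = ΔT/ΣR = (294.3 K − 277.01 K)/0.1722 = 100 W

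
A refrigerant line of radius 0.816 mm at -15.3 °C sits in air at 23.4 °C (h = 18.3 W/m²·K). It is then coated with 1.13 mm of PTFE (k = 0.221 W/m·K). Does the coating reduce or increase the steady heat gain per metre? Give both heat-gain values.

increases: 3.63 → 7.60 W/m

Critical radius for a cylinder: r_cr = k/h = 0.0121 m = 1.21 cm.
Outer radius after coating: r₂ = 8.16×10^-4 + 0.00113 = 0.001946 m.
Since r₁ < r_cr and r₂ ≤ r_cr, the coating moves toward the maximum at r_cr — heat gain rises.
Bare: R = 1/(2πr₁h) = 10.66 m·K/W; Q = 38.7/10.66 = 3.63 W/m.
Coated: R = R_cond + R_conv = 5.095 m·K/W; Q = 38.7/5.095 = 7.60 W/m.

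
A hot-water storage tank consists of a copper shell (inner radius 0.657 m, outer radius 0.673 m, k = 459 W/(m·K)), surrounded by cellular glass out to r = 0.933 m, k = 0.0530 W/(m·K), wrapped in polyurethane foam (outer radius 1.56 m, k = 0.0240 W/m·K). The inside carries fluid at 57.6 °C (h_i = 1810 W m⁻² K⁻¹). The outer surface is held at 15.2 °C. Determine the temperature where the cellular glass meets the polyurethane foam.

T = 44.7 °C

Resistance network (inner→outer):
  R_conv,in = 1/(4πr²h) = 1/(4π·0.657²·1810) = 1.019×10^-4 K/W
  R_copper = (1/0.657 − 1/0.673)/(4πk) = 0.03619/(4π·459) = 6.274×10^-6 K/W
  R_cellular glass = (1/0.673 − 1/0.933)/(4πk) = 0.4141/(4π·0.0530) = 0.6217 K/W
  R_polyurethane foam = (1/0.933 − 1/1.56)/(4πk) = 0.4308/(4π·0.0240) = 1.428 K/W
ΣR = 1.019×10^-4 + 6.274×10^-6 + 0.6217 + 1.428 = 2.050 K/W
Q = ΔT/ΣR = (57.6 °C − 15.2 °C)/2.050 = 20.68 W
From the inner boundary to the cellular glass/polyurethane foam interface, ΣR_partial = 0.6218 K/W.
T_interface = T_in − Q·ΣR_partial = 57.6 °C − (20.68)(0.6218) = 44.7 °C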